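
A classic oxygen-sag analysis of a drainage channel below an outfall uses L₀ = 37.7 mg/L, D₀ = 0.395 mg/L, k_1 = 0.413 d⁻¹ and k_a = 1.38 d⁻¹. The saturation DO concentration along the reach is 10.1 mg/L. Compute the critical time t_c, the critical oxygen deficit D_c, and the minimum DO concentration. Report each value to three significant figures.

t_c ≈ 1.22 d; D_c ≈ 6.81 mg/L; min DO ≈ 3.29 mg/L

At the critical point dD/dt = 0, so k_1 L₀ e^(−k_1 t) = k_a D. Substituting D(t) from the Streeter–Phelps equation and solving for t gives
t_c = ln[(k_a/k_1)(1 − D₀(k_a−k_1)/(k_1 L₀))] / (k_a−k_1).
Here k_a−k_1 = 0.9670 d⁻¹ and 1 − D₀(k_a−k_1)/(k_1 L₀) = 1 − 0.395×0.9670/(0.413×37.7) = 0.9755, so
t_c = ln(3.341 × 0.9755) / 0.9670 = 1.182 / 0.9670 = 1.222 d.
D_c = (k_1/k_a) L₀ e^(−k_1 t_c) = (0.413/1.38) × 37.7 × e^(−0.413×1.222) = 0.2993 × 37.7 × 0.6037 = 6.812 mg/L.
Minimum DO = C_s − D_c = 10.1 − 6.812 = 3.288 mg/L.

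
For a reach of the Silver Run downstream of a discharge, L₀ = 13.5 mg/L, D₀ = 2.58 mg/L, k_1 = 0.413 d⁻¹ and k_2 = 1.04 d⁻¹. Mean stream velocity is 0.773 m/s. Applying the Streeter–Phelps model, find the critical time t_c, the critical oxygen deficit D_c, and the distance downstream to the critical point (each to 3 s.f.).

t_c ≈ 0.926 d; D_c ≈ 3.66 mg/L; x_c ≈ 61.9 km

t_c = [1/(k_2−k_1)] ln[(k_2/k_1)(1 − D₀(k_2−k_1)/(k_1 L₀))]
= [1/(1.04−0.413)] ln[(1.04/0.413)(1 − 2.58×0.6270/(0.413×13.5))]
= (1/0.6270) ln[2.518 × 0.7099] = 1.595 × ln(1.788) = 1.595 × 0.5808 = 0.9264 d.
L(t_c) = L₀ e^(−k_1 t_c) = 13.5 × 0.6821 = 9.208 mg/L, and at the critical point k_2 D_c = k_1 L, so D_c = (0.413/1.04) × 9.208 = 3.657 mg/L.
x_c = v t_c = 0.773 m/s × 0.9264 d × 86400 s/d = 61870 m ≈ 61.9 km.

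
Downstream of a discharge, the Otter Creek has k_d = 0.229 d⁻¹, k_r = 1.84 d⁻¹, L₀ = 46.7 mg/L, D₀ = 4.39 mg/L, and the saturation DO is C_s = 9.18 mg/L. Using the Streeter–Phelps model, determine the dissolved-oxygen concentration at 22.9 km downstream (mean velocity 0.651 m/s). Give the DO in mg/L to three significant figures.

Travel time t = x/v = 22.9 km / (0.651 m/s) = 22900 m / 0.651 m/s = 35180 s = 0.4071 d.
k_d L₀/(k_r−k_d) = 0.229×46.7/(1.84−0.229) = 10.69/1.611 = 6.638 mg/L.
e^(−k_d t) = e^(−0.229×0.4071) = 0.9110; e^(−k_r t) = e^(−1.84×0.4071) = 0.4728.
D = 6.638 × (0.9110 − 0.4728) + 4.39 × 0.4728 = 2.909 + 2.075 = 4.984 mg/L.
DO = C_s − D = 9.18 − 4.984 = 4.196 mg/L.

DO ≈ 4.20 mg/L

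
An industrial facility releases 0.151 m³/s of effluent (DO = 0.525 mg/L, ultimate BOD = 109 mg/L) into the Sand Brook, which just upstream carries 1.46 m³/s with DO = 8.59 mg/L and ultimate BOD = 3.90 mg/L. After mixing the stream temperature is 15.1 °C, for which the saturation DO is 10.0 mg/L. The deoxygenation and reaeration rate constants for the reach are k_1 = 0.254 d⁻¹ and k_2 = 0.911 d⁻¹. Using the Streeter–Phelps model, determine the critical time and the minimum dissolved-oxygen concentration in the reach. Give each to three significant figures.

Mixed DO = (1.46×8.59 + 0.151×0.525)/(1.46+0.151) = 12.62/1.611 = 7.834 mg/L.
Mixed L₀ = (1.46×3.90 + 0.151×109)/(1.611) = 22.15/1.611 = 13.75 mg/L.
Initial deficit D₀ = C_s − DO₀ = 10.0 − 7.834 = 2.166 mg/L.
t_c = (1/0.6570) ln[(0.911/0.254)(1 − 2.166×0.6570/(0.254×13.75))] = 1.522 × ln(2.125) = 1.148 d.
D_c = (0.254/0.911) × 13.75 × e^(−0.254×1.148) = 0.2788 × 13.75 × 0.7472 = 2.865 mg/L.
Minimum DO = 10.0 − 2.865 = 7.135 mg/L.

t_c ≈ 1.15 d; minimum DO ≈ 7.14 mg/L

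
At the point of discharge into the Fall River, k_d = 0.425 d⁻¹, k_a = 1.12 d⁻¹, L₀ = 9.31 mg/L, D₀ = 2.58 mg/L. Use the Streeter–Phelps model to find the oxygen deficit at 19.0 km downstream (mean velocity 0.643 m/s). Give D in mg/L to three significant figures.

D ≈ 2.80 mg/L

Travel time t = x/v = 19.0 km / (0.643 m/s) = 19000 m / 0.643 m/s = 29550 s = 0.3420 d.
k_d L₀/(k_a−k_d) = 0.425×9.31/(1.12−0.425) = 3.957/0.6950 = 5.693 mg/L.
e^(−k_d t) = e^(−0.425×0.3420) = 0.8647; e^(−k_a t) = e^(−1.12×0.3420) = 0.6818.
D = 5.693 × (0.8647 − 0.6818) + 2.58 × 0.6818 = 1.041 + 1.759 = 2.800 mg/L.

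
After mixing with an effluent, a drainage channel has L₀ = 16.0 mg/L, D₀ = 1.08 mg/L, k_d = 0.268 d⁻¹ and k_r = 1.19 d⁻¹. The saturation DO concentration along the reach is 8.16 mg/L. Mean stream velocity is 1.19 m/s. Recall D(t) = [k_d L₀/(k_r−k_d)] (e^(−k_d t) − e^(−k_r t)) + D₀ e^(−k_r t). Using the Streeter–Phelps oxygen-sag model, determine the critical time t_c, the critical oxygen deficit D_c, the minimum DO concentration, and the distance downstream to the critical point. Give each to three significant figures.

With k_r/k_d = 4.440 and 1 − D₀(k_r−k_d)/(k_d L₀) = 0.7678,
t_c = ln(4.440 × 0.7678) / (1.19 − 0.268) = ln(3.409) / 0.9220 = 1.226/0.9220 = 1.330 d.
L(t_c) = L₀ e^(−k_d t_c) = 16.0 × 0.7001 = 11.20 mg/L, and at the critical point k_r D_c = k_d L, so D_c = (0.268/1.19) × 11.20 = 2.523 mg/L.
Minimum DO = C_s − D_c = 8.16 − 2.523 = 5.637 mg/L.
x_c = v t_c = 1.19 m/s × 1.330 d × 86400 s/d = 136800 m ≈ 137 km.

t_c ≈ 1.33 d; D_c ≈ 2.52 mg/L; min DO ≈ 5.64 mg/L; x_c ≈ 137 km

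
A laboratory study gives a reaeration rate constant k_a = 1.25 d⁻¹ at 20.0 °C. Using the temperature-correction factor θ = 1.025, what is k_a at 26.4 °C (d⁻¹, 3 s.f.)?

k_a(T₂) = k_a(T₁) · θ^(T₂−T₁) = 1.25 × 1.025^(26.4−20.0)
= 1.25 × 1.025^6.40 = 1.25 × 1.171 = 1.464 d⁻¹.

k_a ≈ 1.46 d⁻¹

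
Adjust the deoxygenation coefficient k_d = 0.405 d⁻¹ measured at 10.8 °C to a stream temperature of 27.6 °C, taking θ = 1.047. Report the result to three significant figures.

k_d(T₂) = k_d(T₁) · θ^(T₂−T₁) = 0.405 × 1.047^(27.6−10.8)
= 0.405 × 1.047^16.8 = 0.405 × 2.163 = 0.8761 d⁻¹.

k_d ≈ 0.876 d⁻¹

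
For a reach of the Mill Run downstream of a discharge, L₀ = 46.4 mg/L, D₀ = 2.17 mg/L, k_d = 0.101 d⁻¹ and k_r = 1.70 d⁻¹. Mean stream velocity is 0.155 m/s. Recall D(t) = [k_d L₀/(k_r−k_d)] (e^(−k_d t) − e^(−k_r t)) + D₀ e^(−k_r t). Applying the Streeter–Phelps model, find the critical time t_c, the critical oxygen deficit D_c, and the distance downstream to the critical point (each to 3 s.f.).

t_c ≈ 0.922 d; D_c ≈ 2.51 mg/L; x_c ≈ 12.4 km

t_c = [1/(k_r−k_d)] ln[(k_r/k_d)(1 − D₀(k_r−k_d)/(k_d L₀))]
= [1/(1.70−0.101)] ln[(1.70/0.101)(1 − 2.17×1.599/(0.101×46.4))]
= (1/1.599) ln[16.83 × 0.2596] = 0.6254 × ln(4.369) = 0.6254 × 1.475 = 0.9222 d.
D_c = (k_d/k_r) L₀ e^(−k_d t_c) = (0.101/1.70) × 46.4 × e^(−0.101×0.9222) = 0.05941 × 46.4 × 0.9111 = 2.512 mg/L.
x_c = v t_c = 0.155 m/s × 0.9222 d × 86400 s/d = 12350 m ≈ 12.4 km.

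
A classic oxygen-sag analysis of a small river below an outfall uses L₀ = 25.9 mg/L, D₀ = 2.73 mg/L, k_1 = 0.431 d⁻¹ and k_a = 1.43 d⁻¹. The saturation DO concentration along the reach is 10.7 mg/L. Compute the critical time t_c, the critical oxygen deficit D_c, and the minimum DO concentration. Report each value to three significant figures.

t_c ≈ 0.920 d; D_c ≈ 5.25 mg/L; min DO ≈ 5.45 mg/L

At the critical point dD/dt = 0, so k_1 L₀ e^(−k_1 t) = k_a D. Substituting D(t) from the Streeter–Phelps equation and solving for t gives
t_c = ln[(k_a/k_1)(1 − D₀(k_a−k_1)/(k_1 L₀))] / (k_a−k_1).
Here k_a−k_1 = 0.9990 d⁻¹ and 1 − D₀(k_a−k_1)/(k_1 L₀) = 1 − 2.73×0.9990/(0.431×25.9) = 0.7557, so
t_c = ln(3.318 × 0.7557) / 0.9990 = 0.9192 / 0.9990 = 0.9201 d.
L(t_c) = L₀ e^(−k_1 t_c) = 25.9 × 0.6726 = 17.42 mg/L, and at the critical point k_a D_c = k_1 L, so D_c = (0.431/1.43) × 17.42 = 5.251 mg/L.
Minimum DO = C_s − D_c = 10.7 − 5.251 = 5.449 mg/L.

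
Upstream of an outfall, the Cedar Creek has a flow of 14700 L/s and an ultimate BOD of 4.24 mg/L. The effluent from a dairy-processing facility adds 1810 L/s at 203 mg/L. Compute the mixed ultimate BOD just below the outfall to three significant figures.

26.0 mg/L

Flow-weighted mixing: C = (Q_r C_r + Q_w C_w)/(Q_r + Q_w)
= (14700×4.24 + 1810×203)/(14700 + 1810) = 429800/16510 = 26.03 mg/L.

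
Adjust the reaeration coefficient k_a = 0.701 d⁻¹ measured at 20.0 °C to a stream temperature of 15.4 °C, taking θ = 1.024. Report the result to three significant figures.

k_a(T₂) = k_a(T₁) · θ^(T₂−T₁) = 0.701 × 1.024^(15.4−20.0)
= 0.701 × 1.024^-4.60 = 0.701 × 0.8966 = 0.6285 d⁻¹.

k_a ≈ 0.629 d⁻¹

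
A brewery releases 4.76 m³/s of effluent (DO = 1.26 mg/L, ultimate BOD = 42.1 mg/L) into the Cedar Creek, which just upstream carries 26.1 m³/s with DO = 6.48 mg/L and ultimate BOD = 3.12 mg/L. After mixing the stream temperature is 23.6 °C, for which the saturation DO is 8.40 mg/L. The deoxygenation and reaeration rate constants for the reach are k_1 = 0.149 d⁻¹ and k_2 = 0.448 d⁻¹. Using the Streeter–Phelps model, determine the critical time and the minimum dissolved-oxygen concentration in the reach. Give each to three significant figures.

t_c ≈ 0.627 d; minimum DO ≈ 5.63 mg/L

Mixed DO = (26.1×6.48 + 4.76×1.26)/(26.1+4.76) = 175.1/30.86 = 5.675 mg/L.
Mixed L₀ = (26.1×3.12 + 4.76×42.1)/(30.86) = 281.8/30.86 = 9.132 mg/L.
Initial deficit D₀ = C_s − DO₀ = 8.40 − 5.675 = 2.725 mg/L.
t_c = (1/0.2990) ln[(0.448/0.149)(1 − 2.725×0.2990/(0.149×9.132))] = 3.344 × ln(1.206) = 0.6272 d.
D_c = (0.149/0.448) × 9.132 × e^(−0.149×0.6272) = 0.3326 × 9.132 × 0.9108 = 2.766 mg/L.
Minimum DO = 8.40 − 2.766 = 5.634 mg/L.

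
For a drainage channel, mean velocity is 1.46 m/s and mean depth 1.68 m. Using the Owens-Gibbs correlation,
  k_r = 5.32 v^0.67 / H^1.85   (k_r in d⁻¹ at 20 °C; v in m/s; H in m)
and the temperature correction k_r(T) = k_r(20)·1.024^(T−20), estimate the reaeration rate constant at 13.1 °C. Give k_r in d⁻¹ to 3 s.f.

k_r(20) = 5.32 × 1.46^0.67 / 1.68^1.85 = 5.32 × 1.289 / 2.611 = 2.625 d⁻¹.
k_r(13.1) = 2.625 × 1.024^(13.1−20) = 2.625 × 0.8490 = 2.229 d⁻¹.

k_r ≈ 2.23 d⁻¹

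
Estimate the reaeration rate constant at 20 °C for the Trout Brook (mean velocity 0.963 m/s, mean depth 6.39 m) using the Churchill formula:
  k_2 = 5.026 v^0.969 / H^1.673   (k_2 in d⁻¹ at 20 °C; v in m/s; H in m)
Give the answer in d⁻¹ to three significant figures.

k_2 = 5.026 × 0.963^0.969 / 6.39^1.673 = 5.026 × 0.9641 / 22.26 = 0.2176 d⁻¹.

k_2 ≈ 0.218 d⁻¹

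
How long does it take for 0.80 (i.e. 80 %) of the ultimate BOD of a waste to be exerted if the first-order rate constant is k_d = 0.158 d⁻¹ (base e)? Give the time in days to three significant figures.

y/L₀ = 1 − e^(−k_d t) = 0.80 ⇒ e^(−k_d t) = 0.200
t = −ln(0.200) / 0.158 = 1.609 / 0.158 = 10.19 d.

t ≈ 10.2 d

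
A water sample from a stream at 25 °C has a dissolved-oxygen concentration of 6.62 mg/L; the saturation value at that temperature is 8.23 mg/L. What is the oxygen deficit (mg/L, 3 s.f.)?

D = C_s − C = 8.23 − 6.62 = 1.61 mg/L.

D ≈ 1.61 mg/L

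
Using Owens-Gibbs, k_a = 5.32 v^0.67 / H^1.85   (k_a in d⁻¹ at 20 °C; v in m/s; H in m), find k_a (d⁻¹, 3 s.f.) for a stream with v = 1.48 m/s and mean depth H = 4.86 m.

k_a = 5.32 × 1.48^0.67 / 4.86^1.85 = 5.32 × 1.300 / 18.63 = 0.3713 d⁻¹.

k_a ≈ 0.371 d⁻¹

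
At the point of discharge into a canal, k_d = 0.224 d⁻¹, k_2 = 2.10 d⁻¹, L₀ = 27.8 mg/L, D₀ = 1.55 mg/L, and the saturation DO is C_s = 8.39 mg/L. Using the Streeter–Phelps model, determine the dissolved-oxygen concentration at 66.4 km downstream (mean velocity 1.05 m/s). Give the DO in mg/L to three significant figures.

DO ≈ 5.95 mg/L

Travel time t = x/v = 66.4 km / (1.05 m/s) = 66400 m / 1.05 m/s = 63240 s = 0.7319 d.
k_d L₀/(k_2−k_d) = 0.224×27.8/(2.10−0.224) = 6.227/1.876 = 3.319 mg/L.
e^(−k_d t) = e^(−0.224×0.7319) = 0.8488; e^(−k_2 t) = e^(−2.10×0.7319) = 0.2150.
D = 3.319 × (0.8488 − 0.2150) + 1.55 × 0.2150 = 2.104 + 0.3333 = 2.437 mg/L.
DO = C_s − D = 8.39 − 2.437 = 5.953 mg/L.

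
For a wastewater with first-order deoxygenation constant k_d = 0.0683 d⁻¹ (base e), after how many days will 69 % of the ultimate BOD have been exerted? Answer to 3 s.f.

y/L₀ = 1 − e^(−k_d t) = 0.69 ⇒ e^(−k_d t) = 0.310
t = −ln(0.310) / 0.0683 = 1.171 / 0.0683 = 17.15 d.

t ≈ 17.1 d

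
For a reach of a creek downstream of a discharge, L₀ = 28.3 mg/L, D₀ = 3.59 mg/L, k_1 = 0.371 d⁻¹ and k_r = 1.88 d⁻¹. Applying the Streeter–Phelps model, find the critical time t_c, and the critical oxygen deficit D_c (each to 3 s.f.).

With k_r/k_1 = 5.067 and 1 − D₀(k_r−k_1)/(k_1 L₀) = 0.4840,
t_c = ln(5.067 × 0.4840) / (1.88 − 0.371) = ln(2.453) / 1.509 = 0.8972/1.509 = 0.5946 d.
L(t_c) = L₀ e^(−k_1 t_c) = 28.3 × 0.8020 = 22.70 mg/L, and at the critical point k_r D_c = k_1 L, so D_c = (0.371/1.88) × 22.70 = 4.479 mg/L.

t_c ≈ 0.595 d; D_c ≈ 4.48 mg/L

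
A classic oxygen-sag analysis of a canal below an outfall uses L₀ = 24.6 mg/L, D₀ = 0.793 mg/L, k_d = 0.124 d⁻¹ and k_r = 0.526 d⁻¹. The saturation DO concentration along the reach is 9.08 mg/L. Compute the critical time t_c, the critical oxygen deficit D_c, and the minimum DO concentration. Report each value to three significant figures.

t_c ≈ 3.32 d; D_c ≈ 3.84 mg/L; min DO ≈ 5.24 mg/L

With k_r/k_d = 4.242 and 1 − D₀(k_r−k_d)/(k_d L₀) = 0.8955,
t_c = ln(4.242 × 0.8955) / (0.526 − 0.124) = ln(3.799) / 0.4020 = 1.335/0.4020 = 3.320 d.
D_c = (k_d/k_r) L₀ e^(−k_d t_c) = (0.124/0.526) × 24.6 × e^(−0.124×3.320) = 0.2357 × 24.6 × 0.6625 = 3.842 mg/L.
Minimum DO = C_s − D_c = 9.08 − 3.842 = 5.238 mg/L.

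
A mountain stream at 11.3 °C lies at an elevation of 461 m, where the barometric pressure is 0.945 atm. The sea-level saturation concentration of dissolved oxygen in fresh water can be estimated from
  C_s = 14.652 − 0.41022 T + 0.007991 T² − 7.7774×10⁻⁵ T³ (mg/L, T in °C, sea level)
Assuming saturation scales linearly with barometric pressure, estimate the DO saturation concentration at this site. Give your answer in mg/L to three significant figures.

At sea level: C_s = 14.652 − 0.41022×11.3 + 0.007991×11.3² − 7.7774×10⁻⁵×11.3³ = 10.92 mg/L.
Pressure correction: C_s' = 10.92 × 0.945 = 10.32 mg/L.

C_s ≈ 10.3 mg/L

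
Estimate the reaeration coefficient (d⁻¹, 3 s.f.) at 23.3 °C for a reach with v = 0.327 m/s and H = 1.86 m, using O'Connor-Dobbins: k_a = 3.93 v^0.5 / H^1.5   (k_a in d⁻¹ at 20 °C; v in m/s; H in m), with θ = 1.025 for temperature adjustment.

k_a(20) = 3.93 × 0.327^0.5 / 1.86^1.5 = 3.93 × 0.5718 / 2.537 = 0.8859 d⁻¹.
k_a(23.3) = 0.8859 × 1.025^(23.3−20) = 0.8859 × 1.085 = 0.9611 d⁻¹.

k_a ≈ 0.961 d⁻¹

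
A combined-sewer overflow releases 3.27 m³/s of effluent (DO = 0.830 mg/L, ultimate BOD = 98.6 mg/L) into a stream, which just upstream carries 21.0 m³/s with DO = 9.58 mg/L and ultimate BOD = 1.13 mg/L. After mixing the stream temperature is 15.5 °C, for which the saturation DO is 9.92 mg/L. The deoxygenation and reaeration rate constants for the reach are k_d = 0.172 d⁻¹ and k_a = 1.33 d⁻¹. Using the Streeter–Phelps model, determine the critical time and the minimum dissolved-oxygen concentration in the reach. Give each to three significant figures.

Mixed DO = (21.0×9.58 + 3.27×0.830)/(21.0+3.27) = 203.9/24.27 = 8.401 mg/L.
Mixed L₀ = (21.0×1.13 + 3.27×98.6)/(24.27) = 346.2/24.27 = 14.26 mg/L.
Initial deficit D₀ = C_s − DO₀ = 9.92 − 8.401 = 1.519 mg/L.
t_c = (1/1.158) ln[(1.33/0.172)(1 − 1.519×1.158/(0.172×14.26))] = 0.8636 × ln(2.188) = 0.6763 d.
D_c = (0.172/1.33) × 14.26 × e^(−0.172×0.6763) = 0.1293 × 14.26 × 0.8902 = 1.642 mg/L.
Minimum DO = 9.92 − 1.642 = 8.278 mg/L.

t_c ≈ 0.676 d; minimum DO ≈ 8.28 mg/L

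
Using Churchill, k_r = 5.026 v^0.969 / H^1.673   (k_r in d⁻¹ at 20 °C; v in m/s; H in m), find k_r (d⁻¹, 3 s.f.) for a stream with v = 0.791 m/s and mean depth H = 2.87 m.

k_r ≈ 0.686 d⁻¹

k_r = 5.026 × 0.791^0.969 / 2.87^1.673 = 5.026 × 0.7968 / 5.835 = 0.6863 d⁻¹.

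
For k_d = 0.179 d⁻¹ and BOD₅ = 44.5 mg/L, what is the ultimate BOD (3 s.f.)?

L₀ ≈ 75.2 mg/L

BOD₅ = L₀(1 − e^(−5k_d)) ⇒ L₀ = BOD₅ / (1 − e^(−5×0.179))
= 44.5 / (1 − 0.4086) = 44.5 / 0.5914 = 75.25 mg/L.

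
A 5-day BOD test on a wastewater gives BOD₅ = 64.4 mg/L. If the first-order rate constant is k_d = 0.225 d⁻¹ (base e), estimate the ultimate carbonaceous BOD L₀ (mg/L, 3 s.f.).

L₀ ≈ 95.4 mg/L

BOD₅ = L₀(1 − e^(−5k_d)) ⇒ L₀ = BOD₅ / (1 − e^(−5×0.225))
= 64.4 / (1 − 0.3247) = 64.4 / 0.6753 = 95.36 mg/L.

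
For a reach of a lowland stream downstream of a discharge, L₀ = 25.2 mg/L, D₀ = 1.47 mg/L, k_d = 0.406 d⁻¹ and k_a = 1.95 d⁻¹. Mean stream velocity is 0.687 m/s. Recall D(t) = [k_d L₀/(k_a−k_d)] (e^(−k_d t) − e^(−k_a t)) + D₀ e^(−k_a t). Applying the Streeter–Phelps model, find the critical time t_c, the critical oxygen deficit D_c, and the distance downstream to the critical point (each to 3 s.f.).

t_c = [1/(k_a−k_d)] ln[(k_a/k_d)(1 − D₀(k_a−k_d)/(k_d L₀))]
= [1/(1.95−0.406)] ln[(1.95/0.406)(1 − 1.47×1.544/(0.406×25.2))]
= (1/1.544) ln[4.803 × 0.7782] = 0.6477 × ln(3.737) = 0.6477 × 1.318 = 0.8539 d.
D_c = (k_d/k_a) L₀ e^(−k_d t_c) = (0.406/1.95) × 25.2 × e^(−0.406×0.8539) = 0.2082 × 25.2 × 0.7070 = 3.710 mg/L.
x_c = v t_c = 0.687 m/s × 0.8539 d × 86400 s/d = 50680 m ≈ 50.7 km.

t_c ≈ 0.854 d; D_c ≈ 3.71 mg/L; x_c ≈ 50.7 km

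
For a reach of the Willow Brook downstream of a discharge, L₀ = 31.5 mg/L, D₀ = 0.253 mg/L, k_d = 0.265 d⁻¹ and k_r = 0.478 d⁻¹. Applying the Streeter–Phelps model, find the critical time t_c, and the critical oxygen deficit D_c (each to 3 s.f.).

t_c ≈ 2.74 d; D_c ≈ 8.45 mg/L

With k_r/k_d = 1.804 and 1 − D₀(k_r−k_d)/(k_d L₀) = 0.9935,
t_c = ln(1.804 × 0.9935) / (0.478 − 0.265) = ln(1.792) / 0.2130 = 0.5834/0.2130 = 2.739 d.
D_c = (k_d/k_r) L₀ e^(−k_d t_c) = (0.265/0.478) × 31.5 × e^(−0.265×2.739) = 0.5544 × 31.5 × 0.4839 = 8.451 mg/L.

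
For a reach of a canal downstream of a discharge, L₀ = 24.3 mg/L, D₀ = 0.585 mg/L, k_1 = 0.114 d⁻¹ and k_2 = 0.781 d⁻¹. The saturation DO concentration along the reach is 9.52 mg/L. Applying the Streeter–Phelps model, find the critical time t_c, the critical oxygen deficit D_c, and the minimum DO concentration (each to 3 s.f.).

With k_2/k_1 = 6.851 and 1 − D₀(k_2−k_1)/(k_1 L₀) = 0.8591,
t_c = ln(6.851 × 0.8591) / (0.781 − 0.114) = ln(5.886) / 0.6670 = 1.773/0.6670 = 2.658 d.
L(t_c) = L₀ e^(−k_1 t_c) = 24.3 × 0.7386 = 17.95 mg/L, and at the critical point k_2 D_c = k_1 L, so D_c = (0.114/0.781) × 17.95 = 2.620 mg/L.
Minimum DO = C_s − D_c = 9.52 − 2.620 = 6.900 mg/L.

t_c ≈ 2.66 d; D_c ≈ 2.62 mg/L; min DO ≈ 6.90 mg/L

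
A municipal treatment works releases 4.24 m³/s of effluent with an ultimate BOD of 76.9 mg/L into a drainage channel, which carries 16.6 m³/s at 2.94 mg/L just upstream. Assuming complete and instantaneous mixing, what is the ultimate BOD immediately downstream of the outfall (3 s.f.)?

Flow-weighted mixing: C = (Q_r C_r + Q_w C_w)/(Q_r + Q_w)
= (16.6×2.94 + 4.24×76.9)/(16.6 + 4.24) = 374.9/20.84 = 17.99 mg/L.

18.0 mg/L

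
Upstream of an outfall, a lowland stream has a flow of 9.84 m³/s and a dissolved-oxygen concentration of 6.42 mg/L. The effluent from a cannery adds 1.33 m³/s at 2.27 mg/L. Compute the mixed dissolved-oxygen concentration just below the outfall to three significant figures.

Flow-weighted mixing: C = (Q_r C_r + Q_w C_w)/(Q_r + Q_w)
= (9.84×6.42 + 1.33×2.27)/(9.84 + 1.33) = 66.19/11.17 = 5.926 mg/L.

5.93 mg/L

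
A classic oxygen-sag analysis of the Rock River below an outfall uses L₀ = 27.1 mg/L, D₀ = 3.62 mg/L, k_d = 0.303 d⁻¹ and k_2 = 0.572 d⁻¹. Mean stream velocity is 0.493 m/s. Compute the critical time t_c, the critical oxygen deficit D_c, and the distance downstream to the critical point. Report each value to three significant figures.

t_c = [1/(k_2−k_d)] ln[(k_2/k_d)(1 − D₀(k_2−k_d)/(k_d L₀))]
= [1/(0.572−0.303)] ln[(0.572/0.303)(1 − 3.62×0.2690/(0.303×27.1))]
= (1/0.2690) ln[1.888 × 0.8814] = 3.717 × ln(1.664) = 3.717 × 0.5092 = 1.893 d.
D_c = (k_d/k_2) L₀ e^(−k_d t_c) = (0.303/0.572) × 27.1 × e^(−0.303×1.893) = 0.5297 × 27.1 × 0.5635 = 8.090 mg/L.
x_c = v t_c = 0.493 m/s × 1.893 d × 86400 s/d = 80630 m ≈ 80.6 km.

t_c ≈ 1.89 d; D_c ≈ 8.09 mg/L; x_c ≈ 80.6 km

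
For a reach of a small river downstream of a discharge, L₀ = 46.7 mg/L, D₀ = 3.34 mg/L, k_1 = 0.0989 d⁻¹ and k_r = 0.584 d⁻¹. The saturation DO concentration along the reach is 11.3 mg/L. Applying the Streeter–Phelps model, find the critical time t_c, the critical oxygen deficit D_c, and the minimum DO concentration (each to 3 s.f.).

t_c = [1/(k_r−k_1)] ln[(k_r/k_1)(1 − D₀(k_r−k_1)/(k_1 L₀))]
= [1/(0.584−0.0989)] ln[(0.584/0.0989)(1 − 3.34×0.4851/(0.0989×46.7))]
= (1/0.4851) ln[5.905 × 0.6492] = 2.061 × ln(3.833) = 2.061 × 1.344 = 2.770 d.
D_c = (k_1/k_r) L₀ e^(−k_1 t_c) = (0.0989/0.584) × 46.7 × e^(−0.0989×2.770) = 0.1693 × 46.7 × 0.7604 = 6.013 mg/L.
Minimum DO = C_s − D_c = 11.3 − 6.013 = 5.287 mg/L.

t_c ≈ 2.77 d; D_c ≈ 6.01 mg/L; min DO ≈ 5.29 mg/L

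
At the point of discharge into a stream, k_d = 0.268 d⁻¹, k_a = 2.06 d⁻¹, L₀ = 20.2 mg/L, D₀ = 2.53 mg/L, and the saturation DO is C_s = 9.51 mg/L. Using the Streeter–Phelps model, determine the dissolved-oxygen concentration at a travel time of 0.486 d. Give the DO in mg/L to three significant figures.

k_d L₀/(k_a−k_d) = 0.268×20.2/(2.06−0.268) = 5.414/1.792 = 3.021 mg/L.
e^(−k_d t) = e^(−0.268×0.4860) = 0.8779; e^(−k_a t) = e^(−2.06×0.4860) = 0.3675.
D = 3.021 × (0.8779 − 0.3675) + 2.53 × 0.3675 = 1.542 + 0.9297 = 2.472 mg/L.
DO = C_s − D = 9.51 − 2.472 = 7.038 mg/L.

DO ≈ 7.04 mg/L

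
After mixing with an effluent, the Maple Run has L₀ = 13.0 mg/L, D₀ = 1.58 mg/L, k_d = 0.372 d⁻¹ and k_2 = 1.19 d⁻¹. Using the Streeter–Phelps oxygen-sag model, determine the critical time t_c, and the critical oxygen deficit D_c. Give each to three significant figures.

t_c ≈ 1.04 d; D_c ≈ 2.76 mg/L

With k_2/k_d = 3.199 and 1 − D₀(k_2−k_d)/(k_d L₀) = 0.7327,
t_c = ln(3.199 × 0.7327) / (1.19 − 0.372) = ln(2.344) / 0.8180 = 0.8519/0.8180 = 1.041 d.
D_c = (k_d/k_2) L₀ e^(−k_d t_c) = (0.372/1.19) × 13.0 × e^(−0.372×1.041) = 0.3126 × 13.0 × 0.6788 = 2.759 mg/L.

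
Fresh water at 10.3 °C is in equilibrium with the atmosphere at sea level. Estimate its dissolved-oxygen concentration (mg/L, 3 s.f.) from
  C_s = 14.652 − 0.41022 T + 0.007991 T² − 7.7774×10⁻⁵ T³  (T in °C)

C_s = 14.652 − 0.41022×10.3 + 0.007991×10.3² − 7.7774×10⁻⁵×10.3³ = 11.19 mg/L.

C_s ≈ 11.2 mg/L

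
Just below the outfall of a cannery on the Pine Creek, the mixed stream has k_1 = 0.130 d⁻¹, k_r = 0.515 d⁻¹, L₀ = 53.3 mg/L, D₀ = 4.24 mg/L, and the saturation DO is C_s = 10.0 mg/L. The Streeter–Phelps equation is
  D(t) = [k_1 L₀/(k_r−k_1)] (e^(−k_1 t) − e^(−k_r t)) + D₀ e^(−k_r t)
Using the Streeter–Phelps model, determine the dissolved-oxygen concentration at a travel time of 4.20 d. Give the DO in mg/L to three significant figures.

DO ≈ 1.16 mg/L

k_1 L₀/(k_r−k_1) = 0.130×53.3/(0.515−0.130) = 6.929/0.3850 = 18.00 mg/L.
e^(−k_1 t) = e^(−0.130×4.200) = 0.5793; e^(−k_r t) = e^(−0.515×4.200) = 0.1150.
D = 18.00 × (0.5793 − 0.1150) + 4.24 × 0.1150 = 8.356 + 0.4875 = 8.843 mg/L.
DO = C_s − D = 10.0 − 8.843 = 1.157 mg/L.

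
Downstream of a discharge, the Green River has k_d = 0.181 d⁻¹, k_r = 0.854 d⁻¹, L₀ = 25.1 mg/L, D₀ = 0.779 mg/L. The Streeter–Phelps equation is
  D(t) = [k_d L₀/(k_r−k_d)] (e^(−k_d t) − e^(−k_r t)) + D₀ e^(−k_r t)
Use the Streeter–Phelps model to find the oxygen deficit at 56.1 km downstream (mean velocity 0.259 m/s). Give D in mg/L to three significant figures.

D ≈ 3.59 mg/L

Travel time t = x/v = 56.1 km / (0.259 m/s) = 56100 m / 0.259 m/s = 216600 s = 2.507 d.
k_d L₀/(k_r−k_d) = 0.181×25.1/(0.854−0.181) = 4.543/0.6730 = 6.751 mg/L.
e^(−k_d t) = e^(−0.181×2.507) = 0.6352; e^(−k_r t) = e^(−0.854×2.507) = 0.1175.
D = 6.751 × (0.6352 − 0.1175) + 0.779 × 0.1175 = 3.495 + 0.09157 = 3.586 mg/L.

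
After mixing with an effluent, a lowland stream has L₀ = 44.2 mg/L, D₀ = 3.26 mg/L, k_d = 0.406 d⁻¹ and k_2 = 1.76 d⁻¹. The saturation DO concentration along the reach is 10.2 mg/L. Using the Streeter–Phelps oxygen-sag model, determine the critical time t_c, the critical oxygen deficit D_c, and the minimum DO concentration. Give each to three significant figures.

t_c ≈ 0.875 d; D_c ≈ 7.15 mg/L; min DO ≈ 3.05 mg/L

With k_2/k_d = 4.335 and 1 − D₀(k_2−k_d)/(k_d L₀) = 0.7540,
t_c = ln(4.335 × 0.7540) / (1.76 − 0.406) = ln(3.269) / 1.354 = 1.184/1.354 = 0.8747 d.
D_c = (k_d/k_2) L₀ e^(−k_d t_c) = (0.406/1.76) × 44.2 × e^(−0.406×0.8747) = 0.2307 × 44.2 × 0.7011 = 7.148 mg/L.
Minimum DO = C_s − D_c = 10.2 − 7.148 = 3.052 mg/L.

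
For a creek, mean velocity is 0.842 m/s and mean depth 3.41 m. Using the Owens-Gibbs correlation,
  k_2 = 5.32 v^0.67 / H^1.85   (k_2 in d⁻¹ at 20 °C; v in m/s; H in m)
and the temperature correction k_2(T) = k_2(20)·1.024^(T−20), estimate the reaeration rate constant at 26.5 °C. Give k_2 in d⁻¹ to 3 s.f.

k_2(20) = 5.32 × 0.842^0.67 / 3.41^1.85 = 5.32 × 0.8912 / 9.674 = 0.4901 d⁻¹.
k_2(26.5) = 0.4901 × 1.024^(26.5−20) = 0.4901 × 1.167 = 0.5718 d⁻¹.

k_2 ≈ 0.572 d⁻¹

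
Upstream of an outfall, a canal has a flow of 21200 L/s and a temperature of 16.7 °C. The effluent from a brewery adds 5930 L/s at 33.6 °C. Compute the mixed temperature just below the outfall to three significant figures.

20.4 °C

Flow-weighted mixing: C = (Q_r C_r + Q_w C_w)/(Q_r + Q_w)
= (21200×16.7 + 5930×33.6)/(21200 + 5930) = 553300/27130 = 20.39 °C.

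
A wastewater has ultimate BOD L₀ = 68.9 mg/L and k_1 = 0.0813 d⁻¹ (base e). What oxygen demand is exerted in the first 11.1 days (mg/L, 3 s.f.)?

y ≈ 41.0 mg/L

y_t = L₀(1 − e^(−k_1 t)) = 68.9 × (1 − e^(−0.0813×11.1))
= 68.9 × (1 − 0.4056) = 68.9 × 0.5944 = 40.96 mg/L.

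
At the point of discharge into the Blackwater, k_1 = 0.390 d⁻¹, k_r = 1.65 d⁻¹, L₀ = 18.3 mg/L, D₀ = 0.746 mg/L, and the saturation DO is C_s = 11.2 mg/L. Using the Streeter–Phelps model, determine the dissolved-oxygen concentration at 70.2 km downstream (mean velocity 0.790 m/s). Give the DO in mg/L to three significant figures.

DO ≈ 8.31 mg/L

Travel time t = x/v = 70.2 km / (0.790 m/s) = 70200 m / 0.790 m/s = 88860 s = 1.028 d.
k_1 L₀/(k_r−k_1) = 0.390×18.3/(1.65−0.390) = 7.137/1.260 = 5.664 mg/L.
e^(−k_1 t) = e^(−0.390×1.028) = 0.6696; e^(−k_r t) = e^(−1.65×1.028) = 0.1832.
D = 5.664 × (0.6696 − 0.1832) + 0.746 × 0.1832 = 2.755 + 0.1367 = 2.891 mg/L.
DO = C_s − D = 11.2 − 2.891 = 8.309 mg/L.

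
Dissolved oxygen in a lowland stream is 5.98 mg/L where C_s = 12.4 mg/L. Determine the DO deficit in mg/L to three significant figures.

D = C_s − C = 12.4 − 5.98 = 6.42 mg/L.

D ≈ 6.42 mg/L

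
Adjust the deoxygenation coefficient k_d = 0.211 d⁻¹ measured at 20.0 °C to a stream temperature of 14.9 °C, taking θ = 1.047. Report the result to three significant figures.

k_d ≈ 0.167 d⁻¹

k_d(T₂) = k_d(T₁) · θ^(T₂−T₁) = 0.211 × 1.047^(14.9−20.0)
= 0.211 × 1.047^-5.10 = 0.211 × 0.7912 = 0.1669 d⁻¹.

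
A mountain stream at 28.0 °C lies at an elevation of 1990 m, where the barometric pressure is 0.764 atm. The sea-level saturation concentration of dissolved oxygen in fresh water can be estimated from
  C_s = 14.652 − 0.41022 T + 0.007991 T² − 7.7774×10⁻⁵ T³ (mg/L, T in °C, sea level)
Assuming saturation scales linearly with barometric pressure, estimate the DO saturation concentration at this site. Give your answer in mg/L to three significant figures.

At sea level: C_s = 14.652 − 0.41022×28.0 + 0.007991×28.0² − 7.7774×10⁻⁵×28.0³ = 7.723 mg/L.
Pressure correction: C_s' = 7.723 × 0.764 = 5.901 mg/L.

C_s ≈ 5.90 mg/L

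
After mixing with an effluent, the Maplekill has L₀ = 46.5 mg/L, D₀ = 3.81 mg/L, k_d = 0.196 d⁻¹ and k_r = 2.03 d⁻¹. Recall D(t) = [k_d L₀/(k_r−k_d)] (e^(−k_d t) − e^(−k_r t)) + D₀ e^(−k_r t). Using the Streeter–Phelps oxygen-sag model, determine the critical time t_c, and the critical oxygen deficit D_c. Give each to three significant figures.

t_c ≈ 0.481 d; D_c ≈ 4.09 mg/L

With k_r/k_d = 10.36 and 1 − D₀(k_r−k_d)/(k_d L₀) = 0.2333,
t_c = ln(10.36 × 0.2333) / (2.03 − 0.196) = ln(2.417) / 1.834 = 0.8823/1.834 = 0.4811 d.
L(t_c) = L₀ e^(−k_d t_c) = 46.5 × 0.9100 = 42.32 mg/L, and at the critical point k_r D_c = k_d L, so D_c = (0.196/2.03) × 42.32 = 4.086 mg/L.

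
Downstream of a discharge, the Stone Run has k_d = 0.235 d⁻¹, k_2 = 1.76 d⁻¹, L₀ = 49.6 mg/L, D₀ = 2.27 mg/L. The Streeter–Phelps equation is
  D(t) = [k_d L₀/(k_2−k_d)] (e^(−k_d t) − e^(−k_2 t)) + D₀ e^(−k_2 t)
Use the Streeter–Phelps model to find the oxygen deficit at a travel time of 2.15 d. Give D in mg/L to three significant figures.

D ≈ 4.49 mg/L

k_d L₀/(k_2−k_d) = 0.235×49.6/(1.76−0.235) = 11.66/1.525 = 7.643 mg/L.
e^(−k_d t) = e^(−0.235×2.150) = 0.6034; e^(−k_2 t) = e^(−1.76×2.150) = 0.02273.
D = 7.643 × (0.6034 − 0.02273) + 2.27 × 0.02273 = 4.438 + 0.05160 = 4.489 mg/L.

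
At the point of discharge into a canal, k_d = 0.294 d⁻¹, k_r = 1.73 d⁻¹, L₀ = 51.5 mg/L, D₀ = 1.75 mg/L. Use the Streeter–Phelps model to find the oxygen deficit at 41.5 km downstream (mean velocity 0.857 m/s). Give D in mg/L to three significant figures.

Travel time t = x/v = 41.5 km / (0.857 m/s) = 41500 m / 0.857 m/s = 48420 s = 0.5605 d.
k_d L₀/(k_r−k_d) = 0.294×51.5/(1.73−0.294) = 15.14/1.436 = 10.54 mg/L.
e^(−k_d t) = e^(−0.294×0.5605) = 0.8481; e^(−k_r t) = e^(−1.73×0.5605) = 0.3792.
D = 10.54 × (0.8481 − 0.3792) + 1.75 × 0.3792 = 4.944 + 0.6637 = 5.607 mg/L.

D ≈ 5.61 mg/L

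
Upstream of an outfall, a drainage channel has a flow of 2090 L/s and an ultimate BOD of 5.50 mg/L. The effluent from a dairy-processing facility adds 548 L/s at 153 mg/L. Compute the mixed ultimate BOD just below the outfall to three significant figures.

Flow-weighted mixing: C = (Q_r C_r + Q_w C_w)/(Q_r + Q_w)
= (2090×5.50 + 548×153)/(2090 + 548) = 95340/2638 = 36.14 mg/L.

36.1 mg/L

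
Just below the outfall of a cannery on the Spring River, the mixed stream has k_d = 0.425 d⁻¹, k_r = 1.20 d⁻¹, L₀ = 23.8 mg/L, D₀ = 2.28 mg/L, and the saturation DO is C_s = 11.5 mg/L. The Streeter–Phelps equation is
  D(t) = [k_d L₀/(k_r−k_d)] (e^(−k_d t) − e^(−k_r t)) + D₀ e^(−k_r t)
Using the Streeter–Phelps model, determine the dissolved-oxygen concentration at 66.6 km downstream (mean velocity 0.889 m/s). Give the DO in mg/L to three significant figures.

DO ≈ 6.28 mg/L

Travel time t = x/v = 66.6 km / (0.889 m/s) = 66600 m / 0.889 m/s = 74920 s = 0.8671 d.
k_d L₀/(k_r−k_d) = 0.425×23.8/(1.20−0.425) = 10.12/0.7750 = 13.05 mg/L.
e^(−k_d t) = e^(−0.425×0.8671) = 0.6918; e^(−k_r t) = e^(−1.20×0.8671) = 0.3533.
D = 13.05 × (0.6918 − 0.3533) + 2.28 × 0.3533 = 4.418 + 0.8055 = 5.223 mg/L.
DO = C_s − D = 11.5 − 5.223 = 6.277 mg/L.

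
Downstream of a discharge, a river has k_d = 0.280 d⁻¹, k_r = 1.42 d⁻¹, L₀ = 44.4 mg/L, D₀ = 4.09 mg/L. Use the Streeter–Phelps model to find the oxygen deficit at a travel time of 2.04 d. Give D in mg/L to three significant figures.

D ≈ 5.78 mg/L

k_d L₀/(k_r−k_d) = 0.280×44.4/(1.42−0.280) = 12.43/1.140 = 10.91 mg/L.
e^(−k_d t) = e^(−0.280×2.040) = 0.5648; e^(−k_r t) = e^(−1.42×2.040) = 0.05520.
D = 10.91 × (0.5648 − 0.05520) + 4.09 × 0.05520 = 5.558 + 0.2258 = 5.784 mg/L.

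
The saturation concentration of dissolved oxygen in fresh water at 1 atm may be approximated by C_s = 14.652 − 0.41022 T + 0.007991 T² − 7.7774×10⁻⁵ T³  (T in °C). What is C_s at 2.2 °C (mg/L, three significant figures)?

C_s ≈ 13.8 mg/L

C_s = 14.652 − 0.41022×2.2 + 0.007991×2.2² − 7.7774×10⁻⁵×2.2³ = 13.79 mg/L.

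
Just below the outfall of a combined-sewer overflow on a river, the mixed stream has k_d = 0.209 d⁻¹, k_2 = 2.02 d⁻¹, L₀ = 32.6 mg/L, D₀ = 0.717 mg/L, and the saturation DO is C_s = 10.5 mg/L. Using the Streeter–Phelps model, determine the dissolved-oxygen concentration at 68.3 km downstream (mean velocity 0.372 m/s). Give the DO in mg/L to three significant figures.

DO ≈ 8.13 mg/L

Travel time t = x/v = 68.3 km / (0.372 m/s) = 68300 m / 0.372 m/s = 183600 s = 2.125 d.
k_d L₀/(k_2−k_d) = 0.209×32.6/(2.02−0.209) = 6.813/1.811 = 3.762 mg/L.
e^(−k_d t) = e^(−0.209×2.125) = 0.6414; e^(−k_2 t) = e^(−2.02×2.125) = 0.01367.
D = 3.762 × (0.6414 − 0.01367) + 0.717 × 0.01367 = 2.362 + 0.009801 = 2.371 mg/L.
DO = C_s − D = 10.5 − 2.371 = 8.129 mg/L.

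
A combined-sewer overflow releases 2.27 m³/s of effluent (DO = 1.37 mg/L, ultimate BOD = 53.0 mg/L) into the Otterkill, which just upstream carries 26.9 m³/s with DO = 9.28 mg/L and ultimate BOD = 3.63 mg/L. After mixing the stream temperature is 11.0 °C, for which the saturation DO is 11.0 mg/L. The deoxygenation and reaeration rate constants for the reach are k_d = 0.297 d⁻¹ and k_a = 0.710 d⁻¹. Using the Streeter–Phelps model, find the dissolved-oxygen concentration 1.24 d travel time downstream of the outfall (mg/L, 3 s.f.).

Mixed DO = (26.9×9.28 + 2.27×1.37)/(26.9+2.27) = 252.7/29.17 = 8.664 mg/L.
Mixed L₀ = (26.9×3.63 + 2.27×53.0)/(29.17) = 218.0/29.17 = 7.472 mg/L.
Initial deficit D₀ = C_s − DO₀ = 11.0 − 8.664 = 2.336 mg/L.
D(1.24) = [0.297×7.472/(0.710−0.297)](e^(−0.297×1.24) − e^(−0.710×1.24)) + 2.336 e^(−0.710×1.24)
= 5.373 × (0.6919 − 0.4146) + 2.336 × 0.4146 = 2.458 mg/L.
DO = 11.0 − 2.458 = 8.542 mg/L.

DO ≈ 8.54 mg/L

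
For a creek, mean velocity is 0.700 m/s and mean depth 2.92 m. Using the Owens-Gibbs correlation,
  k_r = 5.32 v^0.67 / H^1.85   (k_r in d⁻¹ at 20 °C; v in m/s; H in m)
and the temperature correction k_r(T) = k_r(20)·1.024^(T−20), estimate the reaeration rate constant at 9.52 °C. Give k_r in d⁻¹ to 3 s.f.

k_r ≈ 0.450 d⁻¹

k_r(20) = 5.32 × 0.700^0.67 / 2.92^1.85 = 5.32 × 0.7874 / 7.260 = 0.5770 d⁻¹.
k_r(9.52) = 0.5770 × 1.024^(9.52−20) = 0.5770 × 0.7799 = 0.4500 d⁻¹.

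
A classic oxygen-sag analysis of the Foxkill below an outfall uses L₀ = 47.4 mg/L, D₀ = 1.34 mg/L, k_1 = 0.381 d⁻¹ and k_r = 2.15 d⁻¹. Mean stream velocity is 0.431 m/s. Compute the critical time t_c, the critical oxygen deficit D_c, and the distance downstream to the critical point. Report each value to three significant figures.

t_c = [1/(k_r−k_1)] ln[(k_r/k_1)(1 − D₀(k_r−k_1)/(k_1 L₀))]
= [1/(2.15−0.381)] ln[(2.15/0.381)(1 − 1.34×1.769/(0.381×47.4))]
= (1/1.769) ln[5.643 × 0.8687] = 0.5653 × ln(4.902) = 0.5653 × 1.590 = 0.8987 d.
D_c = (k_1/k_r) L₀ e^(−k_1 t_c) = (0.381/2.15) × 47.4 × e^(−0.381×0.8987) = 0.1772 × 47.4 × 0.7101 = 5.964 mg/L.
x_c = v t_c = 0.431 m/s × 0.8987 d × 86400 s/d = 33460 m ≈ 33.5 km.

t_c ≈ 0.899 d; D_c ≈ 5.96 mg/L; x_c ≈ 33.5 km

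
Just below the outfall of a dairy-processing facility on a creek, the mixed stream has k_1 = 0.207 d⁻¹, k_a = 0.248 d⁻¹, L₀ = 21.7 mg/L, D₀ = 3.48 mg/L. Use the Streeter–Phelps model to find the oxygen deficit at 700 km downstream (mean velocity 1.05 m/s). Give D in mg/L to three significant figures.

Travel time t = x/v = 700 km / (1.05 m/s) = 700000 m / 1.05 m/s = 666700 s = 7.716 d.
k_1 L₀/(k_a−k_1) = 0.207×21.7/(0.248−0.207) = 4.492/0.04100 = 109.6 mg/L.
e^(−k_1 t) = e^(−0.207×7.716) = 0.2025; e^(−k_a t) = e^(−0.248×7.716) = 0.1476.
D = 109.6 × (0.2025 − 0.1476) + 3.48 × 0.1476 = 6.016 + 0.5135 = 6.529 mg/L.

D ≈ 6.53 mg/L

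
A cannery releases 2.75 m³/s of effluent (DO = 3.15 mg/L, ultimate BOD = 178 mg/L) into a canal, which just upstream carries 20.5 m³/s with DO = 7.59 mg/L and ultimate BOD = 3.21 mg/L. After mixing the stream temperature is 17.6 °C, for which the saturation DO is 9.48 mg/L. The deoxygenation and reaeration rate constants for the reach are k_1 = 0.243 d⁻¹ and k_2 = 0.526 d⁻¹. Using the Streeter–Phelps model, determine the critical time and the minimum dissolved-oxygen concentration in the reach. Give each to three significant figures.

t_c ≈ 2.29 d; minimum DO ≈ 3.15 mg/L

Mixed DO = (20.5×7.59 + 2.75×3.15)/(20.5+2.75) = 164.3/23.25 = 7.065 mg/L.
Mixed L₀ = (20.5×3.21 + 2.75×178)/(23.25) = 555.3/23.25 = 23.88 mg/L.
Initial deficit D₀ = C_s − DO₀ = 9.48 − 7.065 = 2.415 mg/L.
t_c = (1/0.2830) ln[(0.526/0.243)(1 − 2.415×0.2830/(0.243×23.88))] = 3.534 × ln(1.910) = 2.286 d.
D_c = (0.243/0.526) × 23.88 × e^(−0.243×2.286) = 0.4620 × 23.88 × 0.5738 = 6.331 mg/L.
Minimum DO = 9.48 − 6.331 = 3.149 mg/L.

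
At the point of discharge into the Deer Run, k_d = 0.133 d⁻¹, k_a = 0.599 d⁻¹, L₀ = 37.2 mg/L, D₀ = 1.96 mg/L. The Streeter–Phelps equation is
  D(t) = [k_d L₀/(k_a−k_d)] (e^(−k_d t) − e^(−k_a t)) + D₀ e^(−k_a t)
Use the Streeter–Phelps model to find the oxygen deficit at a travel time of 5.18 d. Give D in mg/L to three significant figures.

k_d L₀/(k_a−k_d) = 0.133×37.2/(0.599−0.133) = 4.948/0.4660 = 10.62 mg/L.
e^(−k_d t) = e^(−0.133×5.180) = 0.5021; e^(−k_a t) = e^(−0.599×5.180) = 0.04492.
D = 10.62 × (0.5021 − 0.04492) + 1.96 × 0.04492 = 4.854 + 0.08805 = 4.942 mg/L.

D ≈ 4.94 mg/L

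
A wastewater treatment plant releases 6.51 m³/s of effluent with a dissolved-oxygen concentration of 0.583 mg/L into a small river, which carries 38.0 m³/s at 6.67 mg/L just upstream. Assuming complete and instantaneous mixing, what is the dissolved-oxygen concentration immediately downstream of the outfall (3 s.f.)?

5.78 mg/L

Flow-weighted mixing: C = (Q_r C_r + Q_w C_w)/(Q_r + Q_w)
= (38.0×6.67 + 6.51×0.583)/(38.0 + 6.51) = 257.3/44.51 = 5.780 mg/L.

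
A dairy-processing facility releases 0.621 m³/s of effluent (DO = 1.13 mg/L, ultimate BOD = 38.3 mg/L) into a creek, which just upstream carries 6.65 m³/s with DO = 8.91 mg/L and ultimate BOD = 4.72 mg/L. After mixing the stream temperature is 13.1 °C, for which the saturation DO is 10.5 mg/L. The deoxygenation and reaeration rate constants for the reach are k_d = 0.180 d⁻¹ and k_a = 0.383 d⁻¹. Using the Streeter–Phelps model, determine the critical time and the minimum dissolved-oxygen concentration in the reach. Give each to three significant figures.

t_c ≈ 1.71 d; minimum DO ≈ 7.88 mg/L

Mixed DO = (6.65×8.91 + 0.621×1.13)/(6.65+0.621) = 59.95/7.271 = 8.246 mg/L.
Mixed L₀ = (6.65×4.72 + 0.621×38.3)/(7.271) = 55.17/7.271 = 7.588 mg/L.
Initial deficit D₀ = C_s − DO₀ = 10.5 − 8.246 = 2.254 mg/L.
t_c = (1/0.2030) ln[(0.383/0.180)(1 − 2.254×0.2030/(0.180×7.588))] = 4.926 × ln(1.415) = 1.709 d.
D_c = (0.180/0.383) × 7.588 × e^(−0.180×1.709) = 0.4700 × 7.588 × 0.7351 = 2.622 mg/L.
Minimum DO = 10.5 − 2.622 = 7.878 mg/L.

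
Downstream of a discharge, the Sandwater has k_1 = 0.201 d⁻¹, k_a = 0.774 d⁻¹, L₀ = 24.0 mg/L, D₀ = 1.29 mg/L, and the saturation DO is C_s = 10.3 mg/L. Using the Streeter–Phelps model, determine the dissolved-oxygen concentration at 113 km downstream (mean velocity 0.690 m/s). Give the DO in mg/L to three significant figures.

Travel time t = x/v = 113 km / (0.690 m/s) = 113000 m / 0.690 m/s = 163800 s = 1.895 d.
k_1 L₀/(k_a−k_1) = 0.201×24.0/(0.774−0.201) = 4.824/0.5730 = 8.419 mg/L.
e^(−k_1 t) = e^(−0.201×1.895) = 0.6832; e^(−k_a t) = e^(−0.774×1.895) = 0.2306.
D = 8.419 × (0.6832 − 0.2306) + 1.29 × 0.2306 = 3.810 + 0.2975 = 4.108 mg/L.
DO = C_s − D = 10.3 − 4.108 = 6.192 mg/L.

DO ≈ 6.19 mg/L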